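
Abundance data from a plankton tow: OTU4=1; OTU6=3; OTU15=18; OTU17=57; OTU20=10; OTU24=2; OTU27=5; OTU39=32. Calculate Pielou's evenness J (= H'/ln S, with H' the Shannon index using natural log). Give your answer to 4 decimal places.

0.7210

Total N = 1+3+18+57+10+2+5+32 = 128, so the proportions are 0.007812, 0.023438, 0.140625, 0.445312, 0.078125, 0.015625, 0.039062, 0.25 (working shown to 6 dp, full precision carried).
H' = −Σ pᵢ ln pᵢ = −((-0.037906) + (-0.087971) + (-0.275858) + (-0.360248) + (-0.199175) + (-0.064983) + (-0.126664) + (-0.346574)) = 1.499379.
With S = 8 species, ln S = 2.079442, so J = 1.499379/2.079442 = 0.721049, i.e. 0.7210 to 4 decimal places.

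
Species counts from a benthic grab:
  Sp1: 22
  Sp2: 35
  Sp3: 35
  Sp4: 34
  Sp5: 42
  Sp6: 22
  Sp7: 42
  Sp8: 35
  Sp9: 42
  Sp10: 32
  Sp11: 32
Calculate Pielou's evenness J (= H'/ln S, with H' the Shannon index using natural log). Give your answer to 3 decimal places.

Total N = 22+35+35+34+42+22+42+35+42+32+32 = 373, so the proportions are 0.05898, 0.09383, 0.09383, 0.09115, 0.1126, 0.05898, 0.1126, 0.09383, 0.1126, 0.08579, 0.08579 (working shown to 5 dp, full precision carried).
H' = −Σ pᵢ ln pᵢ = −((-0.16695) + (-0.22203) + (-0.22203) + (-0.21833) + (-0.24591) + (-0.16695) + (-0.24591) + (-0.22203) + (-0.24591) + (-0.21069) + (-0.21069)) = 2.37743.
With S = 11 species, ln S = 2.39790, so J = 2.37743/2.39790 = 0.99147, i.e. 0.991 to 3 decimal places.

0.991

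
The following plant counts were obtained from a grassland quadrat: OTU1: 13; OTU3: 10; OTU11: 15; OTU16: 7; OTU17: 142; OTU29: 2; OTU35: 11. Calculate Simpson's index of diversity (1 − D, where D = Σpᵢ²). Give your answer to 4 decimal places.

Total N = 13+10+15+7+142+2+11 = 200, so the proportions are 0.065, 0.05, 0.075, 0.035, 0.71, 0.01, 0.055 (working shown to 6 dp, full precision carried).
D = 0.065² + 0.05² + 0.075² + 0.035² + 0.71² + 0.01² + 0.055² = 0.004225 + 0.002500 + 0.005625 + 0.001225 + 0.504100 + 0.000100 + 0.003025 = 0.520800.
So 1 − D = 0.479200, i.e. 0.4792 to 4 decimal places.

0.4792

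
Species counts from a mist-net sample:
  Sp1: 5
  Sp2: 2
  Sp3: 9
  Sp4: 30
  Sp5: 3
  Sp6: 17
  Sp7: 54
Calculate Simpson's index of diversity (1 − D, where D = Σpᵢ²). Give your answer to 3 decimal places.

0.707

Total N = 5+2+9+30+3+17+54 = 120, so the proportions are 0.04167, 0.01667, 0.075, 0.25, 0.025, 0.14167, 0.45 (working shown to 5 dp, full precision carried).
D = 0.04167² + 0.01667² + 0.075² + 0.25² + 0.025² + 0.14167² + 0.45² = 0.00174 + 0.00028 + 0.00562 + 0.06250 + 0.00063 + 0.02007 + 0.20250 = 0.29333.
So 1 − D = 0.70667, i.e. 0.707 to 3 decimal places.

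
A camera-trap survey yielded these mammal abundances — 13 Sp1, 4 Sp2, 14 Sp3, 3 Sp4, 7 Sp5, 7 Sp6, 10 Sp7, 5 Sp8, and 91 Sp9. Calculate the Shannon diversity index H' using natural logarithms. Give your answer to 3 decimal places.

Total N = 13+4+14+3+7+7+10+5+91 = 154, so the proportions are 0.08442, 0.02597, 0.09091, 0.01948, 0.04545, 0.04545, 0.06494, 0.03247, 0.59091 (working shown to 5 dp, full precision carried).
Each pᵢ ln pᵢ term: 0.08442×(-2.47200)=-0.20868, 0.02597×(-3.65066)=-0.09482, 0.09091×(-2.39790)=-0.21799, 0.01948×(-3.93834)=-0.07672, 0.04545×(-3.09104)=-0.14050, 0.04545×(-3.09104)=-0.14050, 0.06494×(-2.73437)=-0.17756, 0.03247×(-3.42751)=-0.11128, 0.59091×(-0.52609)=-0.31087.
Sum = -1.47893, so H' = 1.479.

1.479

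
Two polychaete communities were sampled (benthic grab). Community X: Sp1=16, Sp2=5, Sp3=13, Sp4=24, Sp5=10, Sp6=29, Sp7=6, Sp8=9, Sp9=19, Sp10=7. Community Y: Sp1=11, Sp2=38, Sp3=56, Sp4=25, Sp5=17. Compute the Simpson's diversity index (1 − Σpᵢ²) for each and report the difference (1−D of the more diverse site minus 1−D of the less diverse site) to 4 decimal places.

Community X: N=138, proportions 0.11594203, 0.03623188, 0.0942029, 0.17391304, 0.07246377, 0.21014493, 0.04347826, 0.06521739, 0.13768116, 0.05072464, giving 1−D = 0.86904012 (working shown to 8 dp, full precision carried).
Community Y: N=147, proportions 0.07482993, 0.2585034, 0.38095238, 0.17006803, 0.11564626, giving 1−D = 0.74015457.
Difference = |0.86904012 − 0.74015457| = 0.12888555, i.e. 0.1289 to 4 decimal places.

0.1289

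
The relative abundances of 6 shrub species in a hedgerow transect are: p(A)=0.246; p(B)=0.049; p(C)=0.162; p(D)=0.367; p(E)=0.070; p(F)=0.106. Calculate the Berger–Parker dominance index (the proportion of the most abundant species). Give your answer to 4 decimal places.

0.3670

The largest proportion is 0.367, i.e. d = 0.3670 to 4 decimal places.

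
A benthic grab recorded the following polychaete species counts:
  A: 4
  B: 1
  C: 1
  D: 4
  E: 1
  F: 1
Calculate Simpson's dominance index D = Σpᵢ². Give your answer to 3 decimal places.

Total N = 4+1+1+4+1+1 = 12, so the proportions are 0.33333, 0.08333, 0.08333, 0.33333, 0.08333, 0.08333 (working shown to 5 dp, full precision carried).
D = 0.33333² + 0.08333² + 0.08333² + 0.33333² + 0.08333² + 0.08333² = 0.11111 + 0.00694 + 0.00694 + 0.11111 + 0.00694 + 0.00694 = 0.25000.
To 3 decimal places, D = 0.250.

0.250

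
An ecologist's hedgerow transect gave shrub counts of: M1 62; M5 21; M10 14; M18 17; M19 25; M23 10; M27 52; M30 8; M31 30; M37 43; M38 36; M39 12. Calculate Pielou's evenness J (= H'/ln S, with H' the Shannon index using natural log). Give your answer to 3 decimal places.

Total N = 62+21+14+17+25+10+52+8+30+43+36+12 = 330, so the proportions are 0.18788, 0.06364, 0.04242, 0.05152, 0.07576, 0.0303, 0.15758, 0.02424, 0.09091, 0.1303, 0.10909, 0.03636 (working shown to 5 dp, full precision carried).
H' = −Σ pᵢ ln pᵢ = −((-0.31413) + (-0.17529) + (-0.13406) + (-0.15279) + (-0.19547) + (-0.10595) + (-0.29118) + (-0.09017) + (-0.21799) + (-0.26554) + (-0.24170) + (-0.12052)) = 2.30479.
With S = 12 species, ln S = 2.48491, so J = 2.30479/2.48491 = 0.92752, i.e. 0.928 to 3 decimal places.

0.928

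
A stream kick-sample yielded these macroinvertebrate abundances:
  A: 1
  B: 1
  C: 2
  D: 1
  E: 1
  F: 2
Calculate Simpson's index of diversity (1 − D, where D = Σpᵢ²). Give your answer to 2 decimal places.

0.81

Total N = 1+1+2+1+1+2 = 8, so the proportions are 0.125, 0.125, 0.25, 0.125, 0.125, 0.25 (working shown to 4 dp, full precision carried).
D = 0.125² + 0.125² + 0.25² + 0.125² + 0.125² + 0.25² = 0.0156 + 0.0156 + 0.0625 + 0.0156 + 0.0156 + 0.0625 = 0.1875.
So 1 − D = 0.8125, i.e. 0.81 to 2 decimal places.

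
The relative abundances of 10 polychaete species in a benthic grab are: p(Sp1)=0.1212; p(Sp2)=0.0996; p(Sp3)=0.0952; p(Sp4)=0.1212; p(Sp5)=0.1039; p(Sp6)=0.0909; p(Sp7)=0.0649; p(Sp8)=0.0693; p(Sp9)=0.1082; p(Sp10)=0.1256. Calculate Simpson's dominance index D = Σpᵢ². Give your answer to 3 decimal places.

D = 0.1212² + 0.0996² + 0.0952² + 0.1212² + 0.1039² + 0.0909² + 0.0649² + 0.0693² + 0.1082² + 0.1256² = 0.01469 + 0.00992 + 0.00906 + 0.01469 + 0.01080 + 0.00826 + 0.00421 + 0.00480 + 0.01171 + 0.01578 = 0.10392 (working shown to 5 dp, full precision carried).
To 3 decimal places, D = 0.104.

0.104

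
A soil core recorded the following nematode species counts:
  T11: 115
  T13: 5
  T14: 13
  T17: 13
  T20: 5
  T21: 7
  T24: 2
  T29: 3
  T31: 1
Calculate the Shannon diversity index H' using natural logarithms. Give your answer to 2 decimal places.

1.16

Total N = 115+5+13+13+5+7+2+3+1 = 164, so the proportions are 0.7012, 0.0305, 0.0793, 0.0793, 0.0305, 0.0427, 0.0122, 0.0183, 0.0061 (working shown to 4 dp, full precision carried).
Each pᵢ ln pᵢ term: 0.7012×(-0.3549)=-0.2489, 0.0305×(-3.4904)=-0.1064, 0.0793×(-2.5349)=-0.2009, 0.0793×(-2.5349)=-0.2009, 0.0305×(-3.4904)=-0.1064, 0.0427×(-3.1540)=-0.1346, 0.0122×(-4.4067)=-0.0537, 0.0183×(-4.0013)=-0.0732, 0.0061×(-5.0999)=-0.0311.
Sum = -1.1562, so H' = 1.16.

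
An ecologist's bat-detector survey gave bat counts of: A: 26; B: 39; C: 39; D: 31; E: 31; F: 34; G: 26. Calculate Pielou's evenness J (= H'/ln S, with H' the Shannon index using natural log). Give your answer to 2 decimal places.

Total N = 26+39+39+31+31+34+26 = 226, so the proportions are 0.115, 0.1726, 0.1726, 0.1372, 0.1372, 0.1504, 0.115 (working shown to 4 dp, full precision carried).
H' = −Σ pᵢ ln pᵢ = −((-0.2488) + (-0.3032) + (-0.3032) + (-0.2725) + (-0.2725) + (-0.2850) + (-0.2488)) = 1.9339.
With S = 7 species, ln S = 1.9459, so J = 1.9339/1.9459 = 0.9938, i.e. 0.99 to 2 decimal places.

0.99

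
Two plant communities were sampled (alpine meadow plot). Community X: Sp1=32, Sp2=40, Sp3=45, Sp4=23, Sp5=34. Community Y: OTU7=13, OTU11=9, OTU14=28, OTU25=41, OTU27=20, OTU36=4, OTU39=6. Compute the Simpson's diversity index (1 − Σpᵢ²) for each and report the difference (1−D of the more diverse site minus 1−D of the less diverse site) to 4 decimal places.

0.0071

Community X: N=174, proportions 0.18390805, 0.22988506, 0.25862069, 0.13218391, 0.1954023, giving 1−D = 0.79079139 (working shown to 8 dp, full precision carried).
Community Y: N=121, proportions 0.10743802, 0.07438017, 0.23140496, 0.33884298, 0.16528926, 0.03305785, 0.04958678, giving 1−D = 0.78368964.
Difference = |0.79079139 − 0.78368964| = 0.00710175, i.e. 0.0071 to 4 decimal places.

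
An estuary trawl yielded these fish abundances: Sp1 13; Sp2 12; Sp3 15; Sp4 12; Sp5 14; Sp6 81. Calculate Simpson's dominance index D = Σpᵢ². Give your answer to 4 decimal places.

0.3443

Total N = 13+12+15+12+14+81 = 147, so the proportions are 0.088435, 0.081633, 0.102041, 0.081633, 0.095238, 0.55102 (working shown to 6 dp, full precision carried).
D = 0.088435² + 0.081633² + 0.102041² + 0.081633² + 0.095238² + 0.55102² = 0.007821 + 0.006664 + 0.010412 + 0.006664 + 0.009070 + 0.303623 = 0.344255.
To 4 decimal places, D = 0.3443.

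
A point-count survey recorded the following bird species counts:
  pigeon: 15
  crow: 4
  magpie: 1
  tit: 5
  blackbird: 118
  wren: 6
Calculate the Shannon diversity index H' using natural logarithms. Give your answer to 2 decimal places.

Total N = 15+4+1+5+118+6 = 149, so the proportions are 0.1007, 0.0268, 0.0067, 0.0336, 0.7919, 0.0403 (working shown to 4 dp, full precision carried).
Each pᵢ ln pᵢ term: 0.1007×(-2.2959)=-0.2311, 0.0268×(-3.6177)=-0.0971, 0.0067×(-5.0039)=-0.0336, 0.0336×(-3.3945)=-0.1139, 0.7919×(-0.2333)=-0.1847, 0.0403×(-3.2122)=-0.1293.
Sum = -0.7898, so H' = 0.79.

0.79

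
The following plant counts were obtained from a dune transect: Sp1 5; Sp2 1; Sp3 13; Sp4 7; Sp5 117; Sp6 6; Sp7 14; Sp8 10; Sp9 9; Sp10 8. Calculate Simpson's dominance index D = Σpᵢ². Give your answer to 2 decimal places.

Total N = 5+1+13+7+117+6+14+10+9+8 = 190, so the proportions are 0.0263, 0.0053, 0.0684, 0.0368, 0.6158, 0.0316, 0.0737, 0.0526, 0.0474, 0.0421 (working shown to 4 dp, full precision carried).
D = 0.0263² + 0.0053² + 0.0684² + 0.0368² + 0.6158² + 0.0316² + 0.0737² + 0.0526² + 0.0474² + 0.0421² = 0.0007 + 0.0000 + 0.0047 + 0.0014 + 0.3792 + 0.0010 + 0.0054 + 0.0028 + 0.0022 + 0.0018 = 0.3992.
To 2 decimal places, D = 0.40.

0.40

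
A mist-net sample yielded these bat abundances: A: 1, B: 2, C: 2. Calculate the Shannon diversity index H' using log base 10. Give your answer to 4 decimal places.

0.4581

Total N = 1+2+2 = 5, so the proportions are 0.2, 0.4, 0.4 (working shown to 6 dp, full precision carried).
Each pᵢ log₁₀ pᵢ term: 0.2×(-0.698970)=-0.139794, 0.4×(-0.397940)=-0.159176, 0.4×(-0.397940)=-0.159176.
Sum = -0.458146, so H' = 0.4581.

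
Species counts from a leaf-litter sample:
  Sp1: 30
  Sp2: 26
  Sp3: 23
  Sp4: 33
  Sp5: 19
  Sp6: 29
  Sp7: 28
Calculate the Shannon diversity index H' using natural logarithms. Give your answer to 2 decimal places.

Total N = 30+26+23+33+19+29+28 = 188, so the proportions are 0.1596, 0.1383, 0.1223, 0.1755, 0.1011, 0.1543, 0.1489 (working shown to 4 dp, full precision carried).
Each pᵢ ln pᵢ term: 0.1596×(-1.8352)=-0.2929, 0.1383×(-1.9783)=-0.2736, 0.1223×(-2.1009)=-0.2570, 0.1755×(-1.7399)=-0.3054, 0.1011×(-2.2920)=-0.2316, 0.1543×(-1.8691)=-0.2883, 0.1489×(-1.9042)=-0.2836.
Sum = -1.9325, so H' = 1.93.

1.93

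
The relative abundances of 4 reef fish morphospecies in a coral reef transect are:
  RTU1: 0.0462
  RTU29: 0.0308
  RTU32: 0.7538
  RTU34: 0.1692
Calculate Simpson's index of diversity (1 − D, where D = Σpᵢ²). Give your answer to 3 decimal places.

D = 0.0462² + 0.0308² + 0.7538² + 0.1692² = 0.00213 + 0.00095 + 0.56821 + 0.02863 = 0.59993 (working shown to 5 dp, full precision carried).
So 1 − D = 0.40007, i.e. 0.400 to 3 decimal places.

0.400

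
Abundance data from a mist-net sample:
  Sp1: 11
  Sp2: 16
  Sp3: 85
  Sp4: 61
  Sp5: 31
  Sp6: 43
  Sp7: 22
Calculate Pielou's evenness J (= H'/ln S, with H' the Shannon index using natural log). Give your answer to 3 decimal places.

Total N = 11+16+85+61+31+43+22 = 269, so the proportions are 0.04089, 0.05948, 0.31599, 0.22677, 0.11524, 0.15985, 0.08178 (working shown to 5 dp, full precision carried).
H' = −Σ pᵢ ln pᵢ = −((-0.13072) + (-0.16786) + (-0.36403) + (-0.33648) + (-0.24901) + (-0.29309) + (-0.20476)) = 1.74596.
With S = 7 species, ln S = 1.94591, so J = 1.74596/1.94591 = 0.89724, i.e. 0.897 to 3 decimal places.

0.897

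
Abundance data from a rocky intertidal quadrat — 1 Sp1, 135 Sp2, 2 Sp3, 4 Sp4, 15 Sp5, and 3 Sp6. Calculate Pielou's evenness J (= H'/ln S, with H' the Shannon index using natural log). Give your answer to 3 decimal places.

0.345

Total N = 1+135+2+4+15+3 = 160, so the proportions are 0.00625, 0.84375, 0.0125, 0.025, 0.09375, 0.01875 (working shown to 5 dp, full precision carried).
H' = −Σ pᵢ ln pᵢ = −((-0.03172) + (-0.14335) + (-0.05478) + (-0.09222) + (-0.22192) + (-0.07456)) = 0.61855.
With S = 6 species, ln S = 1.79176, so J = 0.61855/1.79176 = 0.34522, i.e. 0.345 to 3 decimal places.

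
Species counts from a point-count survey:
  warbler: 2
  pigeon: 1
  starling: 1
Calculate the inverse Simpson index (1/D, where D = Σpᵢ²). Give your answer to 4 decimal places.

2.6667

Total N = 2+1+1 = 4, so the proportions are 0.5, 0.25, 0.25 (working shown to 7 dp, full precision carried).
D = 0.5² + 0.25² + 0.25² = 0.2500000 + 0.0625000 + 0.0625000 = 0.3750000.
So 1/D = 2.666667, i.e. 2.6667 to 4 decimal places.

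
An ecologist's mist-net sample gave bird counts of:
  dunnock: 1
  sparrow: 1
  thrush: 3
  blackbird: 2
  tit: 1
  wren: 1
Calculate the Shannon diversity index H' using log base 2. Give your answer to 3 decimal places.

2.419

Total N = 1+1+3+2+1+1 = 9, so the proportions are 0.11111, 0.11111, 0.33333, 0.22222, 0.11111, 0.11111 (working shown to 5 dp, full precision carried).
Each pᵢ log₂ pᵢ term: 0.11111×(-3.16993)=-0.35221, 0.11111×(-3.16993)=-0.35221, 0.33333×(-1.58496)=-0.52832, 0.22222×(-2.16993)=-0.48221, 0.11111×(-3.16993)=-0.35221, 0.11111×(-3.16993)=-0.35221.
Sum = -2.41938, so H' = 2.419.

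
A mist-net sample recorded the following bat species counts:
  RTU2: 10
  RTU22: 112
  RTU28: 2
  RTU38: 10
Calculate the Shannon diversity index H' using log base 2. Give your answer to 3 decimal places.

0.866

Total N = 10+112+2+10 = 134, so the proportions are 0.07463, 0.83582, 0.01493, 0.07463 (working shown to 5 dp, full precision carried).
Each pᵢ log₂ pᵢ term: 0.07463×(-3.74416)=-0.27942, 0.83582×(-0.25873)=-0.21626, 0.01493×(-6.06609)=-0.09054, 0.07463×(-3.74416)=-0.27942.
Sum = -0.86562, so H' = 0.866.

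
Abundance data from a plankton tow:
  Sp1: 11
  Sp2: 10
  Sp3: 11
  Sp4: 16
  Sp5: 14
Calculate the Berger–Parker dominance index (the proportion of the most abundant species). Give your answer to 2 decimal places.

0.26

Total N = 11+10+11+16+14 = 62, so the proportions are 0.1774, 0.1613, 0.1774, 0.2581, 0.2258 (working shown to 4 dp, full precision carried).
The largest proportion is 0.2581, i.e. d = 0.26 to 2 decimal places.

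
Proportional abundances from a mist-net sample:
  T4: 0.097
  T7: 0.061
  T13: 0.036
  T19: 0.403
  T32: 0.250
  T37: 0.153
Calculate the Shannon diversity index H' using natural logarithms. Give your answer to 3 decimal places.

Each pᵢ ln pᵢ term (working shown to 5 dp, full precision carried): 0.097×(-2.33304)=-0.22631, 0.061×(-2.79688)=-0.17061, 0.036×(-3.32424)=-0.11967, 0.403×(-0.90882)=-0.36625, 0.25×(-1.38629)=-0.34657, 0.153×(-1.87732)=-0.28723.
Sum = -1.51664, so H' = 1.517.

1.517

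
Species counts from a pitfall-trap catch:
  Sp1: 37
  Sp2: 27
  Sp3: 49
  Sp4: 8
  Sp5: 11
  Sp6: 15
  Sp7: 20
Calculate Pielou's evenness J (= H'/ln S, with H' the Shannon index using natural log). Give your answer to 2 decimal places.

Total N = 37+27+49+8+11+15+20 = 167, so the proportions are 0.2216, 0.1617, 0.2934, 0.0479, 0.0659, 0.0898, 0.1198 (working shown to 4 dp, full precision carried).
H' = −Σ pᵢ ln pᵢ = −((-0.3339) + (-0.2946) + (-0.3598) + (-0.1456) + (-0.1792) + (-0.2165) + (-0.2542)) = 1.7836.
With S = 7 species, ln S = 1.9459, so J = 1.7836/1.9459 = 0.9166, i.e. 0.92 to 2 decimal places.

0.92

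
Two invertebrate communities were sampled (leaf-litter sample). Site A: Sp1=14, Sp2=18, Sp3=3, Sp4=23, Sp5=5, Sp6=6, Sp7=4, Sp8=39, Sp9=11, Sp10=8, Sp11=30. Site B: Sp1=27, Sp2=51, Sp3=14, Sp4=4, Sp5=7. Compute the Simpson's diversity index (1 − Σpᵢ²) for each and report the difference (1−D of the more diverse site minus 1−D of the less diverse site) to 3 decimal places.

0.194

Site A: N=161, proportions 0.086957, 0.111801, 0.018634, 0.142857, 0.031056, 0.037267, 0.024845, 0.242236, 0.068323, 0.049689, 0.186335, giving 1−D = 0.855677 (working shown to 6 dp, full precision carried).
Site B: N=103, proportions 0.262136, 0.495146, 0.135922, 0.038835, 0.067961, giving 1−D = 0.661514.
Difference = |0.855677 − 0.661514| = 0.194163, i.e. 0.194 to 3 decimal places.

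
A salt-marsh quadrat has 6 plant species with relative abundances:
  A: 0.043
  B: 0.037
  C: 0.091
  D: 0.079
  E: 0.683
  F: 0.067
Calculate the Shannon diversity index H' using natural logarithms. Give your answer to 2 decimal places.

1.12

Each pᵢ ln pᵢ term (working shown to 4 dp, full precision carried): 0.043×(-3.1466)=-0.1353, 0.037×(-3.2968)=-0.1220, 0.091×(-2.3969)=-0.2181, 0.079×(-2.5383)=-0.2005, 0.683×(-0.3813)=-0.2604, 0.067×(-2.7031)=-0.1811.
Sum = -1.1174, so H' = 1.12.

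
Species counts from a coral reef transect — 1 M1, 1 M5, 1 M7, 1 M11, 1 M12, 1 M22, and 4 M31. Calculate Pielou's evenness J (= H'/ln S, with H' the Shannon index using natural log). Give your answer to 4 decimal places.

0.8983

Total N = 1+1+1+1+1+1+4 = 10, so the proportions are 0.1, 0.1, 0.1, 0.1, 0.1, 0.1, 0.4 (working shown to 6 dp, full precision carried).
H' = −Σ pᵢ ln pᵢ = −((-0.230259) + (-0.230259) + (-0.230259) + (-0.230259) + (-0.230259) + (-0.230259) + (-0.366516)) = 1.748067.
With S = 7 species, ln S = 1.945910, so J = 1.748067/1.945910 = 0.898329, i.e. 0.8983 to 4 decimal places.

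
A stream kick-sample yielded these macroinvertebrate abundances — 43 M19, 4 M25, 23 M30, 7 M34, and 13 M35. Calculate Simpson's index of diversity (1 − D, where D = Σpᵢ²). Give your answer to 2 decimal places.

Total N = 43+4+23+7+13 = 90, so the proportions are 0.4778, 0.0444, 0.2556, 0.0778, 0.1444 (working shown to 4 dp, full precision carried).
D = 0.4778² + 0.0444² + 0.2556² + 0.0778² + 0.1444² = 0.2283 + 0.0020 + 0.0653 + 0.0060 + 0.0209 = 0.3225.
So 1 − D = 0.6775, i.e. 0.68 to 2 decimal places.

0.68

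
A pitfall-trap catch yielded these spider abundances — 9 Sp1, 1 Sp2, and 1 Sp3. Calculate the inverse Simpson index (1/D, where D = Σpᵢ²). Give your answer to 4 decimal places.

Total N = 9+1+1 = 11, so the proportions are 0.8181818, 0.0909091, 0.0909091 (working shown to 7 dp, full precision carried).
D = 0.8181818² + 0.0909091² + 0.0909091² = 0.6694215 + 0.0082645 + 0.0082645 = 0.6859504.
So 1/D = 1.457831, i.e. 1.4578 to 4 decimal places.

1.4578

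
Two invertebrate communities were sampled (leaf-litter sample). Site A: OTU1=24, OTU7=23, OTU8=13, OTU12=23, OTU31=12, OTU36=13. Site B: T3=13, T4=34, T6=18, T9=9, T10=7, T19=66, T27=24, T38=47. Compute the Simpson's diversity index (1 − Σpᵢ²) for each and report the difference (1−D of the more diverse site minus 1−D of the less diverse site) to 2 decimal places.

0.01

Site A: N=108, proportions 0.2222, 0.213, 0.1204, 0.213, 0.1111, 0.1204, giving 1−D = 0.8186 (working shown to 4 dp, full precision carried).
Site B: N=218, proportions 0.0596, 0.156, 0.0826, 0.0413, 0.0321, 0.3028, 0.1101, 0.2156, giving 1−D = 0.8123.
Difference = |0.8186 − 0.8123| = 0.0063, i.e. 0.01 to 2 decimal places.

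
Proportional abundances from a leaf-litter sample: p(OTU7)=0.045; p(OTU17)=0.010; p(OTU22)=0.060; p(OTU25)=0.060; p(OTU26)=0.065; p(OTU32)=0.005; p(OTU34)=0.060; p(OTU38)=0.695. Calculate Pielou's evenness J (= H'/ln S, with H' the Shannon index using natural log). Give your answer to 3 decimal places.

H' = −Σ pᵢ ln pᵢ = −((-0.13955) + (-0.04605) + (-0.16880) + (-0.16880) + (-0.17767) + (-0.02649) + (-0.16880) + (-0.25287)) = 1.14905 (working shown to 5 dp, full precision carried).
With S = 8 species, ln S = 2.07944, so J = 1.14905/2.07944 = 0.55257, i.e. 0.553 to 3 decimal places.

0.553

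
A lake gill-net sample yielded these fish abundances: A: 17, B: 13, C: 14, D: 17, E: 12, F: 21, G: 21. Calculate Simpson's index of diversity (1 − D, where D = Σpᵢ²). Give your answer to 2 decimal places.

Total N = 17+13+14+17+12+21+21 = 115, so the proportions are 0.1478, 0.113, 0.1217, 0.1478, 0.1043, 0.1826, 0.1826 (working shown to 4 dp, full precision carried).
D = 0.1478² + 0.113² + 0.1217² + 0.1478² + 0.1043² + 0.1826² + 0.1826² = 0.0219 + 0.0128 + 0.0148 + 0.0219 + 0.0109 + 0.0333 + 0.0333 = 0.1489.
So 1 − D = 0.8511, i.e. 0.85 to 2 decimal places.

0.85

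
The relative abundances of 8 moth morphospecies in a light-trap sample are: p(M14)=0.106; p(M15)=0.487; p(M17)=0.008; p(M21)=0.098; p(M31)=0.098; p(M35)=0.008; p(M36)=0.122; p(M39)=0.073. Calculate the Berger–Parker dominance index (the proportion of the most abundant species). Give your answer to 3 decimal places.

0.487

The largest proportion is 0.487, i.e. d = 0.487 to 3 decimal places.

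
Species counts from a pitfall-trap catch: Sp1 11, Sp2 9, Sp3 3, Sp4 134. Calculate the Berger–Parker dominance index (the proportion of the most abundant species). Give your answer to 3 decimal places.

Total N = 11+9+3+134 = 157, so the proportions are 0.07006, 0.05732, 0.01911, 0.8535 (working shown to 5 dp, full precision carried).
The largest proportion is 0.8535, i.e. d = 0.854 to 3 decimal places.

0.854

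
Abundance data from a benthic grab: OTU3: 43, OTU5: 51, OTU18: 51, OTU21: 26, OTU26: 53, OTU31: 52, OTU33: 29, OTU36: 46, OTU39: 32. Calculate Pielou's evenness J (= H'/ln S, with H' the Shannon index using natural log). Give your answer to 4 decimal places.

0.9863

Total N = 43+51+51+26+53+52+29+46+32 = 383, so the proportions are 0.112272, 0.133159, 0.133159, 0.067885, 0.138381, 0.13577, 0.075718, 0.120104, 0.083551 (working shown to 6 dp, full precision carried).
H' = −Σ pᵢ ln pᵢ = −((-0.245519) + (-0.268477) + (-0.268477) + (-0.182607) + (-0.273682) + (-0.271105) + (-0.195408) + (-0.254549) + (-0.207398)) = 2.167223.
With S = 9 species, ln S = 2.197225, so J = 2.167223/2.197225 = 0.986346, i.e. 0.9863 to 4 decimal places.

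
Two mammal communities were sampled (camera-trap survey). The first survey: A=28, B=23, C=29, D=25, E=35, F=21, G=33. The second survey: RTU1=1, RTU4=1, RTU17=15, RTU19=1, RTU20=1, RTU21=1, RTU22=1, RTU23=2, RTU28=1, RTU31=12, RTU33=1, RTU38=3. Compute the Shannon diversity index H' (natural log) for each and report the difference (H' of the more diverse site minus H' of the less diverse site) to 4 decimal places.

0.1204

The first survey: N=194, proportions 0.14433, 0.118557, 0.149485, 0.128866, 0.180412, 0.108247, 0.170103, giving H' = 1.931268 (working shown to 6 dp, full precision carried).
The second survey: N=40, proportions 0.025, 0.025, 0.375, 0.025, 0.025, 0.025, 0.025, 0.05, 0.025, 0.3, 0.025, 0.075, giving H' = 1.810835.
Difference = |1.931268 − 1.810835| = 0.120433, i.e. 0.1204 to 4 decimal places.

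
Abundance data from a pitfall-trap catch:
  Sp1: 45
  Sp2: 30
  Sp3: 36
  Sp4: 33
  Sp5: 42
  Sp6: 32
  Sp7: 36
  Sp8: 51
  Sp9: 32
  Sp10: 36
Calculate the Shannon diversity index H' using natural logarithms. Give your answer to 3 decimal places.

2.289

Total N = 45+30+36+33+42+32+36+51+32+36 = 373, so the proportions are 0.12064, 0.08043, 0.09651, 0.08847, 0.1126, 0.08579, 0.09651, 0.13673, 0.08579, 0.09651 (working shown to 5 dp, full precision carried).
Each pᵢ ln pᵢ term: 0.12064×(-2.11492)=-0.25515, 0.08043×(-2.52038)=-0.20271, 0.09651×(-2.33806)=-0.22566, 0.08847×(-2.42507)=-0.21455, 0.1126×(-2.18391)=-0.24591, 0.08579×(-2.45584)=-0.21069, 0.09651×(-2.33806)=-0.22566, 0.13673×(-1.98975)=-0.27206, 0.08579×(-2.45584)=-0.21069, 0.09651×(-2.33806)=-0.22566.
Sum = -2.28873, so H' = 2.289.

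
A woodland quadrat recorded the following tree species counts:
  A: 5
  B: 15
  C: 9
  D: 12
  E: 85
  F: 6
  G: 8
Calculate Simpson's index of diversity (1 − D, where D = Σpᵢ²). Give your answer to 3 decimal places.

0.602

Total N = 5+15+9+12+85+6+8 = 140, so the proportions are 0.03571, 0.10714, 0.06429, 0.08571, 0.60714, 0.04286, 0.05714 (working shown to 5 dp, full precision carried).
D = 0.03571² + 0.10714² + 0.06429² + 0.08571² + 0.60714² + 0.04286² + 0.05714² = 0.00128 + 0.01148 + 0.00413 + 0.00735 + 0.36862 + 0.00184 + 0.00327 = 0.39796.
So 1 − D = 0.60204, i.e. 0.602 to 3 decimal places.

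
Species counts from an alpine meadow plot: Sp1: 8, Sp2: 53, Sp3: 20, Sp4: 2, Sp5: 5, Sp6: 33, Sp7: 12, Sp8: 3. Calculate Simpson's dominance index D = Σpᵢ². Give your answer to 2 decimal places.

0.25

Total N = 8+53+20+2+5+33+12+3 = 136, so the proportions are 0.0588, 0.3897, 0.1471, 0.0147, 0.0368, 0.2426, 0.0882, 0.0221 (working shown to 4 dp, full precision carried).
D = 0.0588² + 0.3897² + 0.1471² + 0.0147² + 0.0368² + 0.2426² + 0.0882² + 0.0221² = 0.0035 + 0.1519 + 0.0216 + 0.0002 + 0.0014 + 0.0589 + 0.0078 + 0.0005 = 0.2457.
To 2 decimal places, D = 0.25.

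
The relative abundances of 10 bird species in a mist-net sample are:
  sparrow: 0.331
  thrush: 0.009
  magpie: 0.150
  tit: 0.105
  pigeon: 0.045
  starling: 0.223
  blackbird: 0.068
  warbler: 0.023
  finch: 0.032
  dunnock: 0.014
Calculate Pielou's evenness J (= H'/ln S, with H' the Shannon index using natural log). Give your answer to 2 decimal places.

0.80

H' = −Σ pᵢ ln pᵢ = −((-0.3660) + (-0.0424) + (-0.2846) + (-0.2366) + (-0.1395) + (-0.3346) + (-0.1828) + (-0.0868) + (-0.1101) + (-0.0598)) = 1.8432 (working shown to 4 dp, full precision carried).
With S = 10 species, ln S = 2.3026, so J = 1.8432/2.3026 = 0.8005, i.e. 0.80 to 2 decimal places.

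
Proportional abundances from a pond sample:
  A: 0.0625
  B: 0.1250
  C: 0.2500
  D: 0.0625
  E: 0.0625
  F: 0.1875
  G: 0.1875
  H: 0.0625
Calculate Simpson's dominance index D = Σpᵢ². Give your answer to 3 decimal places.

D = 0.0625² + 0.125² + 0.25² + 0.0625² + 0.0625² + 0.1875² + 0.1875² + 0.0625² = 0.00391 + 0.01562 + 0.06250 + 0.00391 + 0.00391 + 0.03516 + 0.03516 + 0.00391 = 0.16406 (working shown to 5 dp, full precision carried).
To 3 decimal places, D = 0.164.

0.164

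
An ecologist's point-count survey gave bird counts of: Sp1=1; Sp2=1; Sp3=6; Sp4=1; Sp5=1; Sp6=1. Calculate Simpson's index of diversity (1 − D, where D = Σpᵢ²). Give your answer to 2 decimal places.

Total N = 1+1+6+1+1+1 = 11, so the proportions are 0.0909, 0.0909, 0.5455, 0.0909, 0.0909, 0.0909 (working shown to 4 dp, full precision carried).
D = 0.0909² + 0.0909² + 0.5455² + 0.0909² + 0.0909² + 0.0909² = 0.0083 + 0.0083 + 0.2975 + 0.0083 + 0.0083 + 0.0083 = 0.3388.
So 1 − D = 0.6612, i.e. 0.66 to 2 decimal places.

0.66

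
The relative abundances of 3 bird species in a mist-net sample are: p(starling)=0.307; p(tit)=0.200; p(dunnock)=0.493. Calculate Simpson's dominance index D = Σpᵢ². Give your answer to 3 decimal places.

0.377

D = 0.307² + 0.2² + 0.493² = 0.09425 + 0.04000 + 0.24305 = 0.37730 (working shown to 5 dp, full precision carried).
To 3 decimal places, D = 0.377.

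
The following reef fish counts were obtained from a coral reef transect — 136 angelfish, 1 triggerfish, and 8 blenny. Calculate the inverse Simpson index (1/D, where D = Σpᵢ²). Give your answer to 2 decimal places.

Total N = 136+1+8 = 145, so the proportions are 0.93793, 0.0069, 0.05517 (working shown to 5 dp, full precision carried).
D = 0.93793² + 0.0069² + 0.05517² = 0.87971 + 0.00005 + 0.00304 = 0.88281.
So 1/D = 1.1328, i.e. 1.13 to 2 decimal places.

1.13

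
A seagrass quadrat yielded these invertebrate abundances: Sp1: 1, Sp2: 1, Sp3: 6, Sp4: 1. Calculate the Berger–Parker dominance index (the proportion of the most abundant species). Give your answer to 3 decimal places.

Total N = 1+1+6+1 = 9, so the proportions are 0.11111, 0.11111, 0.66667, 0.11111 (working shown to 5 dp, full precision carried).
The largest proportion is 0.66667, i.e. d = 0.667 to 3 decimal places.

0.667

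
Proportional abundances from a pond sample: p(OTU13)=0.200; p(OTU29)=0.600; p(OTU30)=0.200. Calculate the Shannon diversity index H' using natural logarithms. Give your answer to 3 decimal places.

Each pᵢ ln pᵢ term (working shown to 5 dp, full precision carried): 0.2×(-1.60944)=-0.32189, 0.6×(-0.51083)=-0.30650, 0.2×(-1.60944)=-0.32189.
Sum = -0.95027, so H' = 0.950.

0.950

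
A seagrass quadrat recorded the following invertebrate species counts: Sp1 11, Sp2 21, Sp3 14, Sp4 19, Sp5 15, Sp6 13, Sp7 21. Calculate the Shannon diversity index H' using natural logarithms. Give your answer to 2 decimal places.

1.92

Total N = 11+21+14+19+15+13+21 = 114, so the proportions are 0.0965, 0.1842, 0.1228, 0.1667, 0.1316, 0.114, 0.1842 (working shown to 4 dp, full precision carried).
Each pᵢ ln pᵢ term: 0.0965×(-2.3383)=-0.2256, 0.1842×(-1.6917)=-0.3116, 0.1228×(-2.0971)=-0.2575, 0.1667×(-1.7918)=-0.2986, 0.1316×(-2.0281)=-0.2669, 0.114×(-2.1712)=-0.2476, 0.1842×(-1.6917)=-0.3116.
Sum = -1.9195, so H' = 1.92.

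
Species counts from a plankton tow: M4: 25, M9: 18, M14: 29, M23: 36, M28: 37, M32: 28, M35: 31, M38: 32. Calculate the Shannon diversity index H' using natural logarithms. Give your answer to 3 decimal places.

2.060

Total N = 25+18+29+36+37+28+31+32 = 236, so the proportions are 0.10593, 0.07627, 0.12288, 0.15254, 0.15678, 0.11864, 0.13136, 0.13559 (working shown to 5 dp, full precision carried).
Each pᵢ ln pᵢ term: 0.10593×(-2.24496)=-0.23781, 0.07627×(-2.57346)=-0.19628, 0.12288×(-2.09654)=-0.25763, 0.15254×(-1.88031)=-0.28683, 0.15678×(-1.85291)=-0.29050, 0.11864×(-2.13163)=-0.25290, 0.13136×(-2.02984)=-0.26663, 0.13559×(-1.99810)=-0.27093.
Sum = -2.05951, so H' = 2.060.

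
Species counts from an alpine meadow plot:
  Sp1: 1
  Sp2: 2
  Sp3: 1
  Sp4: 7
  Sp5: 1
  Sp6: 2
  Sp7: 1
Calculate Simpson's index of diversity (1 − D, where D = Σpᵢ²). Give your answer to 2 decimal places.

0.73

Total N = 1+2+1+7+1+2+1 = 15, so the proportions are 0.0667, 0.1333, 0.0667, 0.4667, 0.0667, 0.1333, 0.0667 (working shown to 4 dp, full precision carried).
D = 0.0667² + 0.1333² + 0.0667² + 0.4667² + 0.0667² + 0.1333² + 0.0667² = 0.0044 + 0.0178 + 0.0044 + 0.2178 + 0.0044 + 0.0178 + 0.0044 = 0.2711.
So 1 − D = 0.7289, i.e. 0.73 to 2 decimal places.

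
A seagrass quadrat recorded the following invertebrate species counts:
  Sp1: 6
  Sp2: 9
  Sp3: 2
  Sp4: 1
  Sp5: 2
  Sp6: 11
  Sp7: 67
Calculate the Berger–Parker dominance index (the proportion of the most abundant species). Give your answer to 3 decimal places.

0.684

Total N = 6+9+2+1+2+11+67 = 98, so the proportions are 0.06122, 0.09184, 0.02041, 0.0102, 0.02041, 0.11224, 0.68367 (working shown to 5 dp, full precision carried).
The largest proportion is 0.68367, i.e. d = 0.684 to 3 decimal places.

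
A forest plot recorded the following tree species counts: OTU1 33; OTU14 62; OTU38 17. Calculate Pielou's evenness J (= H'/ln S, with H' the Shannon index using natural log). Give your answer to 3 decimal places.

Total N = 33+62+17 = 112, so the proportions are 0.29464, 0.55357, 0.15179 (working shown to 5 dp, full precision carried).
H' = −Σ pᵢ ln pᵢ = −((-0.36005) + (-0.32736) + (-0.28616)) = 0.97357.
With S = 3 species, ln S = 1.09861, so J = 0.97357/1.09861 = 0.88618, i.e. 0.886 to 3 decimal places.

0.886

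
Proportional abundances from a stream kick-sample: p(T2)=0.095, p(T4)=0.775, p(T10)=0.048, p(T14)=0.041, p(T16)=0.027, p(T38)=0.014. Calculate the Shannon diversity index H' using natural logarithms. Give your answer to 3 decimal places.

0.855

Each pᵢ ln pᵢ term (working shown to 5 dp, full precision carried): 0.095×(-2.35388)=-0.22362, 0.775×(-0.25489)=-0.19754, 0.048×(-3.03655)=-0.14575, 0.041×(-3.19418)=-0.13096, 0.027×(-3.61192)=-0.09752, 0.014×(-4.26870)=-0.05976.
Sum = -0.85516, so H' = 0.855.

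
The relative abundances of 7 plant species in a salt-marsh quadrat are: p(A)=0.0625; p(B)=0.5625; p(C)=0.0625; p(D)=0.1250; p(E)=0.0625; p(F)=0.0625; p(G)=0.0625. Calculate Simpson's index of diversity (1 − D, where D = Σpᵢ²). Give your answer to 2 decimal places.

D = 0.0625² + 0.5625² + 0.0625² + 0.125² + 0.0625² + 0.0625² + 0.0625² = 0.0039 + 0.3164 + 0.0039 + 0.0156 + 0.0039 + 0.0039 + 0.0039 = 0.3516 (working shown to 4 dp, full precision carried).
So 1 − D = 0.6484, i.e. 0.65 to 2 decimal places.

0.65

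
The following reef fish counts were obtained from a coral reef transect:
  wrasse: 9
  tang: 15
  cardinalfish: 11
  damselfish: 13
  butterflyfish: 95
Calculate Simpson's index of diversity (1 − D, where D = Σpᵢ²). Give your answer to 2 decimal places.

Total N = 9+15+11+13+95 = 143, so the proportions are 0.0629, 0.1049, 0.0769, 0.0909, 0.6643 (working shown to 4 dp, full precision carried).
D = 0.0629² + 0.1049² + 0.0769² + 0.0909² + 0.6643² = 0.0040 + 0.0110 + 0.0059 + 0.0083 + 0.4413 = 0.4705.
So 1 − D = 0.5295, i.e. 0.53 to 2 decimal places.

0.53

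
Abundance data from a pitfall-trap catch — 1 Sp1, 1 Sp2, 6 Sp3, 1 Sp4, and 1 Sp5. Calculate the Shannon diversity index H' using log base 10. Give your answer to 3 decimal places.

0.533

Total N = 1+1+6+1+1 = 10, so the proportions are 0.1, 0.1, 0.6, 0.1, 0.1 (working shown to 5 dp, full precision carried).
Each pᵢ log₁₀ pᵢ term: 0.1×(-1.00000)=-0.10000, 0.1×(-1.00000)=-0.10000, 0.6×(-0.22185)=-0.13311, 0.1×(-1.00000)=-0.10000, 0.1×(-1.00000)=-0.10000.
Sum = -0.53311, so H' = 0.533.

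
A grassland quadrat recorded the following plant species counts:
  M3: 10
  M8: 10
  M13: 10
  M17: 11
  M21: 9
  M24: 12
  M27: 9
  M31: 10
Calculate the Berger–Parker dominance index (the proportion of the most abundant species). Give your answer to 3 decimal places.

0.148

Total N = 10+10+10+11+9+12+9+10 = 81, so the proportions are 0.12346, 0.12346, 0.12346, 0.1358, 0.11111, 0.14815, 0.11111, 0.12346 (working shown to 5 dp, full precision carried).
The largest proportion is 0.14815, i.e. d = 0.148 to 3 decimal places.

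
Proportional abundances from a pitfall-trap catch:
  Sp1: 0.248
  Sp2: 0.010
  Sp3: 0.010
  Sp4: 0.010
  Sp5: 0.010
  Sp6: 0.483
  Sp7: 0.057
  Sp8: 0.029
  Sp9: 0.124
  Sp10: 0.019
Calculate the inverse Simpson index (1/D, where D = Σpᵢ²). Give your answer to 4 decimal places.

3.1744

D = 0.248² + 0.01² + 0.01² + 0.01² + 0.01² + 0.483² + 0.057² + 0.029² + 0.124² + 0.019² = 0.06150400 + 0.00010000 + 0.00010000 + 0.00010000 + 0.00010000 + 0.23328900 + 0.00324900 + 0.00084100 + 0.01537600 + 0.00036100 = 0.31502000 (working shown to 8 dp, full precision carried).
So 1/D = 3.174402, i.e. 3.1744 to 4 decimal places.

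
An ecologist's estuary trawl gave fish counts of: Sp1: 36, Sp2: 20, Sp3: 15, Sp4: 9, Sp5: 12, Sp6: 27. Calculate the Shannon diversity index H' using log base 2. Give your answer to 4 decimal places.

Total N = 36+20+15+9+12+27 = 119, so the proportions are 0.302521, 0.168067, 0.12605, 0.07563, 0.10084, 0.226891 (working shown to 6 dp, full precision carried).
Each pᵢ log₂ pᵢ term: 0.302521×(-1.724893)=-0.521816, 0.168067×(-2.572890)=-0.432418, 0.12605×(-2.987927)=-0.376629, 0.07563×(-3.724893)=-0.281715, 0.10084×(-3.309855)=-0.333767, 0.226891×(-2.139930)=-0.485530.
Sum = -2.431876, so H' = 2.4319.

2.4319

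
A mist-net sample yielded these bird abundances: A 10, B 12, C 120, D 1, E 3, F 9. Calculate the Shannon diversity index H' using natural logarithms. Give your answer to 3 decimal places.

Total N = 10+12+120+1+3+9 = 155, so the proportions are 0.06452, 0.07742, 0.77419, 0.00645, 0.01935, 0.05806 (working shown to 5 dp, full precision carried).
Each pᵢ ln pᵢ term: 0.06452×(-2.74084)=-0.17683, 0.07742×(-2.55852)=-0.19808, 0.77419×(-0.25593)=-0.19814, 0.00645×(-5.04343)=-0.03254, 0.01935×(-3.94481)=-0.07635, 0.05806×(-2.84620)=-0.16526.
Sum = -0.84720, so H' = 0.847.

0.847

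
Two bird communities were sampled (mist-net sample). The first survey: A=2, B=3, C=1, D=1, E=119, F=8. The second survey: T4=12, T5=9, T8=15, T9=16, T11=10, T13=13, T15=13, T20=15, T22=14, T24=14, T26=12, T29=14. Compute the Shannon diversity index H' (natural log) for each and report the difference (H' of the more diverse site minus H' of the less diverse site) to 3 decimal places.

The first survey: N=134, proportions 0.014925, 0.022388, 0.007463, 0.007463, 0.88806, 0.059701, giving H' = 0.494606 (working shown to 6 dp, full precision carried).
The second survey: N=157, proportions 0.076433, 0.057325, 0.095541, 0.101911, 0.063694, 0.082803, 0.082803, 0.095541, 0.089172, 0.089172, 0.076433, 0.089172, giving H' = 2.472993.
Difference = |0.494606 − 2.472993| = 1.978387, i.e. 1.978 to 3 decimal places.

1.978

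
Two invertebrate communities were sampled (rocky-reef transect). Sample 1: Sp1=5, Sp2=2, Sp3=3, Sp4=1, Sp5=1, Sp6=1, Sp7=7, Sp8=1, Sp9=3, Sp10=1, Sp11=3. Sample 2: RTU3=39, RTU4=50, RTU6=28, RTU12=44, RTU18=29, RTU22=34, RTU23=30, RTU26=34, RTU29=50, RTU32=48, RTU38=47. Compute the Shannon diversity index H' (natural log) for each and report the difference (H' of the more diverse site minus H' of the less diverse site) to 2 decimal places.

0.22

Sample 1: N=28, proportions 0.1786, 0.0714, 0.1071, 0.0357, 0.0357, 0.0357, 0.25, 0.0357, 0.1071, 0.0357, 0.1071, giving H' = 2.1557 (working shown to 4 dp, full precision carried).
Sample 2: N=433, proportions 0.0901, 0.1155, 0.0647, 0.1016, 0.067, 0.0785, 0.0693, 0.0785, 0.1155, 0.1109, 0.1085, giving H' = 2.3753.
Difference = |2.1557 − 2.3753| = 0.2196, i.e. 0.22 to 2 decimal places.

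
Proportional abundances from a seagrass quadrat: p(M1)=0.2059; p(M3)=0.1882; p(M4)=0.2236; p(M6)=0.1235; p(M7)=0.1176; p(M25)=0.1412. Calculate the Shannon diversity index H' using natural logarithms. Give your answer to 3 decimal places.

1.761

Each pᵢ ln pᵢ term (working shown to 5 dp, full precision carried): 0.2059×(-1.58036)=-0.32540, 0.1882×(-1.67025)=-0.31434, 0.2236×(-1.49790)=-0.33493, 0.1235×(-2.09151)=-0.25830, 0.1176×(-2.14047)=-0.25172, 0.1412×(-1.95758)=-0.27641.
Sum = -1.76110, so H' = 1.761.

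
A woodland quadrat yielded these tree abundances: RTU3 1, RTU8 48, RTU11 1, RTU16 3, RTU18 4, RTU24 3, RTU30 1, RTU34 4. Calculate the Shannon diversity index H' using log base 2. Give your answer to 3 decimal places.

1.506

Total N = 1+48+1+3+4+3+1+4 = 65, so the proportions are 0.01538, 0.73846, 0.01538, 0.04615, 0.06154, 0.04615, 0.01538, 0.06154 (working shown to 5 dp, full precision carried).
Each pᵢ log₂ pᵢ term: 0.01538×(-6.02237)=-0.09265, 0.73846×(-0.43741)=-0.32301, 0.01538×(-6.02237)=-0.09265, 0.04615×(-4.43741)=-0.20480, 0.06154×(-4.02237)=-0.24753, 0.04615×(-4.43741)=-0.20480, 0.01538×(-6.02237)=-0.09265, 0.06154×(-4.02237)=-0.24753.
Sum = -1.50563, so H' = 1.506.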